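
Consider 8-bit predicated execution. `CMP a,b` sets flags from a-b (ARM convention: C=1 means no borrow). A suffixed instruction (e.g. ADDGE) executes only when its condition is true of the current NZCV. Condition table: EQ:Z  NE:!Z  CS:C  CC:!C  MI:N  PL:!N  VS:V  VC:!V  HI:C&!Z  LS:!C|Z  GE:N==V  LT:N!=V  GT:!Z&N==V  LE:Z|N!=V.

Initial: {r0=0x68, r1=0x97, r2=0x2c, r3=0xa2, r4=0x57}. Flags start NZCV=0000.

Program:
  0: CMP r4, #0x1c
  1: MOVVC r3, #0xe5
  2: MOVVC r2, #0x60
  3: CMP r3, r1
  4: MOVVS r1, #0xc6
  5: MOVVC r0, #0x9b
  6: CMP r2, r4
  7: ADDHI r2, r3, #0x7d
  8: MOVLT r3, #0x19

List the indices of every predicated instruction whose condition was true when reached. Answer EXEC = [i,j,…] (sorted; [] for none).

[0] flags=0010 → (cmp)
[1] flags=0010 VC?T → r3=0xe5
[2] flags=0010 VC?T → r2=0x60
[3] flags=0010 → (cmp)
[4] flags=0010 VS?F → skip
[5] flags=0010 VC?T → r0=0x9b
[6] flags=0010 → (cmp)
[7] flags=0010 HI?T → r2=0x62
[8] flags=0010 LT?F → skip

EXEC = [1,2,5,7]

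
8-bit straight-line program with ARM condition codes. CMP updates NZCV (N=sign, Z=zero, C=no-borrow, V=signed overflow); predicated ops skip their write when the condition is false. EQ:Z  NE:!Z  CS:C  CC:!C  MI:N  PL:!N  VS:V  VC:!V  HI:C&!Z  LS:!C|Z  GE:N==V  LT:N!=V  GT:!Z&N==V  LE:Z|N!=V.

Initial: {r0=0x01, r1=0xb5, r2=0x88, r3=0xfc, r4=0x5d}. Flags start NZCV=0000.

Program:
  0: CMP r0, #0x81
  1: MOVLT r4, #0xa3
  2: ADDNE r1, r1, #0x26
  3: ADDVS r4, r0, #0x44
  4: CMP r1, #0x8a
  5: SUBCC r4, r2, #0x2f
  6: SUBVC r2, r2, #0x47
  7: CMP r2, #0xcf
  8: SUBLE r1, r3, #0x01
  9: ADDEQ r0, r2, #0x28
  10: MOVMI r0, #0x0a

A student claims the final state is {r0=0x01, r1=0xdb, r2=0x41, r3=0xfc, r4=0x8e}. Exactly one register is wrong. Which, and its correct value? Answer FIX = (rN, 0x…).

0: ✓ CMP  NZCV=1001
1: · MOVLT
2: ✓ ADDNE  r1←0xdb
3: ✓ ADDVS  r4←0x45
4: ✓ CMP  NZCV=0010
5: · SUBCC
6: ✓ SUBVC  r2←0x41
7: ✓ CMP  NZCV=0000
8: · SUBLE
9: · ADDEQ
10: · MOVMI

FIX = (r4, 0x45)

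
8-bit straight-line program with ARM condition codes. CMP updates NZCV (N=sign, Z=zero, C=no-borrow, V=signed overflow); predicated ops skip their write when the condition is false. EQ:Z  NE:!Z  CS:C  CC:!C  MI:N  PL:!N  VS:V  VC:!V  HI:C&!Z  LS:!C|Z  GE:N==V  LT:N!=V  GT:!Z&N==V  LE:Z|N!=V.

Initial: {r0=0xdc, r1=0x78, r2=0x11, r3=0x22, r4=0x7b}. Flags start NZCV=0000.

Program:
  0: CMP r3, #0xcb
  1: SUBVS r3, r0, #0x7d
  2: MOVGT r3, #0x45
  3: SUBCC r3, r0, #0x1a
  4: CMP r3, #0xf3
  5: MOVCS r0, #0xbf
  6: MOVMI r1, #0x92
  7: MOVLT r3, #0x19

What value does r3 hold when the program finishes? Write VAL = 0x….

[0] flags=0000 → (cmp)
[1] flags=0000 VS?F → skip
[2] flags=0000 GT?T → r3=0x45
[3] flags=0000 CC?T → r3=0xc2
[4] flags=1000 → (cmp)
[5] flags=1000 CS?F → skip
[6] flags=1000 MI?T → r1=0x92
[7] flags=1000 LT?T → r3=0x19

VAL = 0x19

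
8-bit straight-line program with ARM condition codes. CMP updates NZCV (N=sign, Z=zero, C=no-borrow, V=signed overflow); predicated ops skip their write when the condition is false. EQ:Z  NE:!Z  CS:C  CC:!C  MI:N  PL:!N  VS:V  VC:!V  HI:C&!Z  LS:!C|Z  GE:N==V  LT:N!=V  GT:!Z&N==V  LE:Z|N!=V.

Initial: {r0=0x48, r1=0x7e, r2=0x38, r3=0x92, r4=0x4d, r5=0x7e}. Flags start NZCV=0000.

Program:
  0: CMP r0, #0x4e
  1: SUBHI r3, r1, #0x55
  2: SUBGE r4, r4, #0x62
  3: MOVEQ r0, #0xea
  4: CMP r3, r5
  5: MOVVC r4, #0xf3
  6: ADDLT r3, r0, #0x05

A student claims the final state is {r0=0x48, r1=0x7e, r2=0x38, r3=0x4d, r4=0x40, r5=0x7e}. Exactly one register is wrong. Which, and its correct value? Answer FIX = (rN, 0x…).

[0] flags=1000 → (cmp)
[1] flags=1000 HI?F → skip
[2] flags=1000 GE?F → skip
[3] flags=1000 EQ?F → skip
[4] flags=0011 → (cmp)
[5] flags=0011 VC?F → skip
[6] flags=0011 LT?T → r3=0x4d

FIX = (r4, 0x4d)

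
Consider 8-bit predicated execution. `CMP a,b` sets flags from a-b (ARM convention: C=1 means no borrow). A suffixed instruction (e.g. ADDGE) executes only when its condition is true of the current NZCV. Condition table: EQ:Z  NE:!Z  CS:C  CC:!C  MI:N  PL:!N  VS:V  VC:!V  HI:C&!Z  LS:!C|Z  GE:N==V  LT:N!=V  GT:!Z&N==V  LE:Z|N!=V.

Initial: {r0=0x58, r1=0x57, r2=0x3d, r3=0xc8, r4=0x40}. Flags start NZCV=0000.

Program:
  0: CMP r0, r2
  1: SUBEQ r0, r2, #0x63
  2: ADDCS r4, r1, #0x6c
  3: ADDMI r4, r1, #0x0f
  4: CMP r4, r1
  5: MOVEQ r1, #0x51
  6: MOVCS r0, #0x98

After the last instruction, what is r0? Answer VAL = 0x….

VAL = 0x98

0: ✓ CMP  NZCV=0010
1: · SUBEQ
2: ✓ ADDCS  r4←0xc3
3: · ADDMI
4: ✓ CMP  NZCV=0011
5: · MOVEQ
6: ✓ MOVCS  r0←0x98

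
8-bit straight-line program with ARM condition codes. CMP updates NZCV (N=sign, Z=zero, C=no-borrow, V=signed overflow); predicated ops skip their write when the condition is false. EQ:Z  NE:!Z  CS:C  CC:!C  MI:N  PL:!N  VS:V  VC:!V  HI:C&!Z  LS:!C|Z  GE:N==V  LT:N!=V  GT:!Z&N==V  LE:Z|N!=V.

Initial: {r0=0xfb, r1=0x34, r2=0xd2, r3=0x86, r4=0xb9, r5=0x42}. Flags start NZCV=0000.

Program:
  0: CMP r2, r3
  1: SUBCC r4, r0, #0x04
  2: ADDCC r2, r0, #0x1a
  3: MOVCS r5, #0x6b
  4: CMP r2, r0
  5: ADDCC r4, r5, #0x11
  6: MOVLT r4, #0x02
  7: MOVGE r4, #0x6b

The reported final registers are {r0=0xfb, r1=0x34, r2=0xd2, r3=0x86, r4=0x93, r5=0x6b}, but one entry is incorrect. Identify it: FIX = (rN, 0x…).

FIX = (r4, 0x02)

[0] flags=0010 → (cmp)
[1] flags=0010 CC?F → skip
[2] flags=0010 CC?F → skip
[3] flags=0010 CS?T → r5=0x6b
[4] flags=1000 → (cmp)
[5] flags=1000 CC?T → r4=0x7c
[6] flags=1000 LT?T → r4=0x02
[7] flags=1000 GE?F → skip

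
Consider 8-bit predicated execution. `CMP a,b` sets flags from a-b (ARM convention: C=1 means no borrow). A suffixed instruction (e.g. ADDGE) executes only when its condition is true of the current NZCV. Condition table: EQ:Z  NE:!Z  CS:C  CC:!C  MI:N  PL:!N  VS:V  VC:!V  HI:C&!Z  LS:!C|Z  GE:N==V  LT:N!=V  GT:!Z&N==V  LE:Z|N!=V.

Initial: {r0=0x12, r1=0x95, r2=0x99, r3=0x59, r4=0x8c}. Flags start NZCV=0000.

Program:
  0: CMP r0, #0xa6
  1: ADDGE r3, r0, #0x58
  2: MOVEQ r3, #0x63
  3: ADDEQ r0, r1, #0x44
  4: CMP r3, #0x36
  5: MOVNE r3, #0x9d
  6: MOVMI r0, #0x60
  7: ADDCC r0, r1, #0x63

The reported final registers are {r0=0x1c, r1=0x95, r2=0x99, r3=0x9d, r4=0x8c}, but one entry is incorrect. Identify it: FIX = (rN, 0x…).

0: ✓ CMP  NZCV=0000
1: ✓ ADDGE  r3←0x6a
2: · MOVEQ
3: · ADDEQ
4: ✓ CMP  NZCV=0010
5: ✓ MOVNE  r3←0x9d
6: · MOVMI
7: · ADDCC

FIX = (r0, 0x12)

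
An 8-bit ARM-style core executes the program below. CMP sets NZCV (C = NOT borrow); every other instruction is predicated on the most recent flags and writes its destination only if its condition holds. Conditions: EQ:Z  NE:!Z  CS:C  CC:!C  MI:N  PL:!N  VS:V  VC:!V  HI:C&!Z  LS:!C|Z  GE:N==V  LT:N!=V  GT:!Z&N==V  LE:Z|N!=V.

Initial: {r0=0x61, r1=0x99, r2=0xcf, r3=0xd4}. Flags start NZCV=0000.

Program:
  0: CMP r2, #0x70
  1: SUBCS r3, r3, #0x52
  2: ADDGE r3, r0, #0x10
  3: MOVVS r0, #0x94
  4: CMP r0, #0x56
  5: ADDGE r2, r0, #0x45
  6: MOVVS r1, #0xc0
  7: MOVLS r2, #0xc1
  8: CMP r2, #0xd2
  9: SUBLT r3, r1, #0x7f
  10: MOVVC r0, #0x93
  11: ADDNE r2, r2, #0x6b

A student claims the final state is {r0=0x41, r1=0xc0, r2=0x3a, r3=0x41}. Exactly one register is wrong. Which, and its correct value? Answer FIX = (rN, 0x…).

0: ✓ CMP  NZCV=0011
1: ✓ SUBCS  r3←0x82
2: · ADDGE
3: ✓ MOVVS  r0←0x94
4: ✓ CMP  NZCV=0011
5: · ADDGE
6: ✓ MOVVS  r1←0xc0
7: · MOVLS
8: ✓ CMP  NZCV=1000
9: ✓ SUBLT  r3←0x41
10: ✓ MOVVC  r0←0x93
11: ✓ ADDNE  r2←0x3a

FIX = (r0, 0x93)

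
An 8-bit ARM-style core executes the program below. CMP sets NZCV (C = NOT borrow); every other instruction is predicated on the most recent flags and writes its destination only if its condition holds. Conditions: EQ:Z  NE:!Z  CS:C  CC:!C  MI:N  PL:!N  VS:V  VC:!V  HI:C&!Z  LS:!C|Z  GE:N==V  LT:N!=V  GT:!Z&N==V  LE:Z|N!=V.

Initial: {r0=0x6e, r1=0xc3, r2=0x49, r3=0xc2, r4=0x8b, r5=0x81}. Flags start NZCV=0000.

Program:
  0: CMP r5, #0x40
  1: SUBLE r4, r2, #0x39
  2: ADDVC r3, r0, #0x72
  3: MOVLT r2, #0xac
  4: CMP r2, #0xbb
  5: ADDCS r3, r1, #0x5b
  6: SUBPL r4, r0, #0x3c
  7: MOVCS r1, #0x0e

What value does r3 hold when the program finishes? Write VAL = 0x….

[0] flags=0011 → (cmp)
[1] flags=0011 LE?T → r4=0x10
[2] flags=0011 VC?F → skip
[3] flags=0011 LT?T → r2=0xac
[4] flags=1000 → (cmp)
[5] flags=1000 CS?F → skip
[6] flags=1000 PL?F → skip
[7] flags=1000 CS?F → skip

VAL = 0xc2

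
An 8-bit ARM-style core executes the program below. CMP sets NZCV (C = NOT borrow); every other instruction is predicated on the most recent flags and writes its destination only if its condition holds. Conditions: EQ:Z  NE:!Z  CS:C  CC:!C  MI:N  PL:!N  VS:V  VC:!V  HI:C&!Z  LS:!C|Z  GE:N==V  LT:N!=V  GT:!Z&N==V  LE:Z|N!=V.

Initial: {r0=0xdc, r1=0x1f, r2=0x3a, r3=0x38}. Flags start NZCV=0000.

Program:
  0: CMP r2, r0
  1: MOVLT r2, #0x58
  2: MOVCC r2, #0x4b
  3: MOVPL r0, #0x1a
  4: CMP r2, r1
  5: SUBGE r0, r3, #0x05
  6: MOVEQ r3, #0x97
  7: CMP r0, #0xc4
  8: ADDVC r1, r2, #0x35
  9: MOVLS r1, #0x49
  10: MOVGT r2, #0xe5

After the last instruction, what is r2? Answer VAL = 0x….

VAL = 0xe5

[0] flags=0000 → (cmp)
[1] flags=0000 LT?F → skip
[2] flags=0000 CC?T → r2=0x4b
[3] flags=0000 PL?T → r0=0x1a
[4] flags=0010 → (cmp)
[5] flags=0010 GE?T → r0=0x33
[6] flags=0010 EQ?F → skip
[7] flags=0000 → (cmp)
[8] flags=0000 VC?T → r1=0x80
[9] flags=0000 LS?T → r1=0x49
[10] flags=0000 GT?T → r2=0xe5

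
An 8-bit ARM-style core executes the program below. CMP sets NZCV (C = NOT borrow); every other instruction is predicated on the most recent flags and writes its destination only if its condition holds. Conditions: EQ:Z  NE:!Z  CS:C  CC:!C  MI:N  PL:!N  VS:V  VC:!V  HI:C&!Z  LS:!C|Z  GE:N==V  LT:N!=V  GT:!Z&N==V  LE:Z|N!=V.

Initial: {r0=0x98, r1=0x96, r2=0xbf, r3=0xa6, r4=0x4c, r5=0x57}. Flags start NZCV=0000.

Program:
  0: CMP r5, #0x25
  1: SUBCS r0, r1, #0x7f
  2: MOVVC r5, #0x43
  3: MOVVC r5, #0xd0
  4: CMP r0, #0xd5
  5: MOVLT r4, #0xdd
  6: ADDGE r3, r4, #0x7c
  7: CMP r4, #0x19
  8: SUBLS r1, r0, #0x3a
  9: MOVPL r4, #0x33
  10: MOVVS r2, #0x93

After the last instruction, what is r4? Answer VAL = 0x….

0: ✓ CMP  NZCV=0010
1: ✓ SUBCS  r0←0x17
2: ✓ MOVVC  r5←0x43
3: ✓ MOVVC  r5←0xd0
4: ✓ CMP  NZCV=0000
5: · MOVLT
6: ✓ ADDGE  r3←0xc8
7: ✓ CMP  NZCV=0010
8: · SUBLS
9: ✓ MOVPL  r4←0x33
10: · MOVVS

VAL = 0x33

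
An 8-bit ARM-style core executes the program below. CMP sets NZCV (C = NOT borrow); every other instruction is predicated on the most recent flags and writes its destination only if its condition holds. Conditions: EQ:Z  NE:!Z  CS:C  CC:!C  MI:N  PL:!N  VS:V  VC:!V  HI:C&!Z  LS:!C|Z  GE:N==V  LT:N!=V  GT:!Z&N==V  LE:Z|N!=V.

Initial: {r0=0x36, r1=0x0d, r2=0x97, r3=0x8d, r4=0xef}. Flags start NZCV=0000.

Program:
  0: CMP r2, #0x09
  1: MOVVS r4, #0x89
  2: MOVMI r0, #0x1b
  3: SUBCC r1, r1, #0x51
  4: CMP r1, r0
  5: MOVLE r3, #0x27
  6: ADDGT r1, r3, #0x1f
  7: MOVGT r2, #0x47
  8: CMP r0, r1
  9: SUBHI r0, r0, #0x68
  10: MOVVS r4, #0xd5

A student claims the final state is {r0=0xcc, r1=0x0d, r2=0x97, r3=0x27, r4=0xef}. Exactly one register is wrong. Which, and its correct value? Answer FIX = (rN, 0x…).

[0] flags=1010 → (cmp)
[1] flags=1010 VS?F → skip
[2] flags=1010 MI?T → r0=0x1b
[3] flags=1010 CC?F → skip
[4] flags=1000 → (cmp)
[5] flags=1000 LE?T → r3=0x27
[6] flags=1000 GT?F → skip
[7] flags=1000 GT?F → skip
[8] flags=0010 → (cmp)
[9] flags=0010 HI?T → r0=0xb3
[10] flags=0010 VS?F → skip

FIX = (r0, 0xb3)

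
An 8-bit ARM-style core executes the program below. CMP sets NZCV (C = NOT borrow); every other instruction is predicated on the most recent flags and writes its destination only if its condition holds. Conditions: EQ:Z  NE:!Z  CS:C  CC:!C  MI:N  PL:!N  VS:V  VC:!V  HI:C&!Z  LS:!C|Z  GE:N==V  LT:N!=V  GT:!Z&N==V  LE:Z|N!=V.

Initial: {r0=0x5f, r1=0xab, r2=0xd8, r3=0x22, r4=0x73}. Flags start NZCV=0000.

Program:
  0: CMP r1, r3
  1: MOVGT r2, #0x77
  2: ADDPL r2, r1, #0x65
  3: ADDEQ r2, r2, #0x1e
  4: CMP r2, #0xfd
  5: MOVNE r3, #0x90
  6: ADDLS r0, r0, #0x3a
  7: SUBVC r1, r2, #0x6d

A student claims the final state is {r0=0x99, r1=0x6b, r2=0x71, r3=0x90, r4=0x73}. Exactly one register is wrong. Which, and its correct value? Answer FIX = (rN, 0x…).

0: ✓ CMP  NZCV=1010
1: · MOVGT
2: · ADDPL
3: · ADDEQ
4: ✓ CMP  NZCV=1000
5: ✓ MOVNE  r3←0x90
6: ✓ ADDLS  r0←0x99
7: ✓ SUBVC  r1←0x6b

FIX = (r2, 0xd8)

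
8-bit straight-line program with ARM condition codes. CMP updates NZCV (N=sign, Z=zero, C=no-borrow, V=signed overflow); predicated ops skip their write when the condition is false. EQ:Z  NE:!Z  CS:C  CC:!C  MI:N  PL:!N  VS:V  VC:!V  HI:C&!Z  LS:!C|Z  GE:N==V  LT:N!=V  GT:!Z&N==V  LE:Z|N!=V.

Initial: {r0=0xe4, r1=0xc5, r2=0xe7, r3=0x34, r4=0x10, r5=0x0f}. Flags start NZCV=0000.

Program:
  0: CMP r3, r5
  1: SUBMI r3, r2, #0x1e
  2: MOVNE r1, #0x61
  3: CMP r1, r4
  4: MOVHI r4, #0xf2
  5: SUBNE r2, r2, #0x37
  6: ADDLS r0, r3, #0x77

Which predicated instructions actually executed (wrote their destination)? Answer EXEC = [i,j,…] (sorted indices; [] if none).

EXEC = [2,4,5]

[0] flags=0010 → (cmp)
[1] flags=0010 MI?F → skip
[2] flags=0010 NE?T → r1=0x61
[3] flags=0010 → (cmp)
[4] flags=0010 HI?T → r4=0xf2
[5] flags=0010 NE?T → r2=0xb0
[6] flags=0010 LS?F → skip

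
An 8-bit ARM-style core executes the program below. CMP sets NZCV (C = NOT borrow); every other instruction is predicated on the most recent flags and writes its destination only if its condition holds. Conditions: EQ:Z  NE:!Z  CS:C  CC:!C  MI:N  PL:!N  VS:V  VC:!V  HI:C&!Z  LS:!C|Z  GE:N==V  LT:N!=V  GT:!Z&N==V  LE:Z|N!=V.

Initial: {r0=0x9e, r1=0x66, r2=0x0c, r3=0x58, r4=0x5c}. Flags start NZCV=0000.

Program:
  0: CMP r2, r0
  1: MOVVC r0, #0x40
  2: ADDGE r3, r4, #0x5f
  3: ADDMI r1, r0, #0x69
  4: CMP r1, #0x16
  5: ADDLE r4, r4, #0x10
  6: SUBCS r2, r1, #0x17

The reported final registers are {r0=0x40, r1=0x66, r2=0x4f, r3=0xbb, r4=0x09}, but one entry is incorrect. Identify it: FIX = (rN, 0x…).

0: ✓ CMP  NZCV=0000
1: ✓ MOVVC  r0←0x40
2: ✓ ADDGE  r3←0xbb
3: · ADDMI
4: ✓ CMP  NZCV=0010
5: · ADDLE
6: ✓ SUBCS  r2←0x4f

FIX = (r4, 0x5c)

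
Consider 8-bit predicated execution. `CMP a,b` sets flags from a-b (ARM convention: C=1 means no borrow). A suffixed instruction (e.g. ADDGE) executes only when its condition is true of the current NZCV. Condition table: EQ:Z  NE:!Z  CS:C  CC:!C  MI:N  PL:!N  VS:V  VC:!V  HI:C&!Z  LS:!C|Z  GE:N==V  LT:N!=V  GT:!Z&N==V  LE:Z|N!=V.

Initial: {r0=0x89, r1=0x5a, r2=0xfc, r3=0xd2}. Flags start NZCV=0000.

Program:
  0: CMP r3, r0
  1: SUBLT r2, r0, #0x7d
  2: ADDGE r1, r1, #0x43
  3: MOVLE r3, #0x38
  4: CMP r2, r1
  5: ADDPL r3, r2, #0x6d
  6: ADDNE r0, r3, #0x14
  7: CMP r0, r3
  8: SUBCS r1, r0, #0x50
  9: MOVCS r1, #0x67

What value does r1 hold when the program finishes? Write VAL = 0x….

0: ✓ CMP  NZCV=0010
1: · SUBLT
2: ✓ ADDGE  r1←0x9d
3: · MOVLE
4: ✓ CMP  NZCV=0010
5: ✓ ADDPL  r3←0x69
6: ✓ ADDNE  r0←0x7d
7: ✓ CMP  NZCV=0010
8: ✓ SUBCS  r1←0x2d
9: ✓ MOVCS  r1←0x67

VAL = 0x67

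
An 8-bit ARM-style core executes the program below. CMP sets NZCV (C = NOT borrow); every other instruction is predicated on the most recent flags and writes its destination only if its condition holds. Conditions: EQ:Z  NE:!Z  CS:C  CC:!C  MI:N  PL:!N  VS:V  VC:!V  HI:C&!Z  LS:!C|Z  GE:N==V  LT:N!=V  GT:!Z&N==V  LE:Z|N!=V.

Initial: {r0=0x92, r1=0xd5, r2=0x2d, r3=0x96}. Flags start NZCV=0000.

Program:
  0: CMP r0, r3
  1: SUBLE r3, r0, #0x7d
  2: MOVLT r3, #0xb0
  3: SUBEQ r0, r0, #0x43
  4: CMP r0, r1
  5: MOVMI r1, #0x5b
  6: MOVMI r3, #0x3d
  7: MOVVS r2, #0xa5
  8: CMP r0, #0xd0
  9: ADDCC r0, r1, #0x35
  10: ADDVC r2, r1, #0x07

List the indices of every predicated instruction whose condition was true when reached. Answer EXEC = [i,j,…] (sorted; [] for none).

EXEC = [1,2,5,6,9,10]

0: ✓ CMP  NZCV=1000
1: ✓ SUBLE  r3←0x15
2: ✓ MOVLT  r3←0xb0
3: · SUBEQ
4: ✓ CMP  NZCV=1000
5: ✓ MOVMI  r1←0x5b
6: ✓ MOVMI  r3←0x3d
7: · MOVVS
8: ✓ CMP  NZCV=1000
9: ✓ ADDCC  r0←0x90
10: ✓ ADDVC  r2←0x62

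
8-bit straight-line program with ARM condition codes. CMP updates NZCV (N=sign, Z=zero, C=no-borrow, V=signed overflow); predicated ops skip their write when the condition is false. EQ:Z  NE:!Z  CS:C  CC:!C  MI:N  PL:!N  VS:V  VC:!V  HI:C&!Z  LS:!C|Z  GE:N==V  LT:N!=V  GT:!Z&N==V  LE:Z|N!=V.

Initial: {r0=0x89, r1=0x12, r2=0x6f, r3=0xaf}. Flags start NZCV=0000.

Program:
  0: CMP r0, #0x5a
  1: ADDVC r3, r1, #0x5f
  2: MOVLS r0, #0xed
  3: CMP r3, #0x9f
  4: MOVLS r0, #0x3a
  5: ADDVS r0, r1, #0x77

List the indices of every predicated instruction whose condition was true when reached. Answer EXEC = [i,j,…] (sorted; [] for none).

0: ✓ CMP  NZCV=0011
1: · ADDVC
2: · MOVLS
3: ✓ CMP  NZCV=0010
4: · MOVLS
5: · ADDVS

EXEC = []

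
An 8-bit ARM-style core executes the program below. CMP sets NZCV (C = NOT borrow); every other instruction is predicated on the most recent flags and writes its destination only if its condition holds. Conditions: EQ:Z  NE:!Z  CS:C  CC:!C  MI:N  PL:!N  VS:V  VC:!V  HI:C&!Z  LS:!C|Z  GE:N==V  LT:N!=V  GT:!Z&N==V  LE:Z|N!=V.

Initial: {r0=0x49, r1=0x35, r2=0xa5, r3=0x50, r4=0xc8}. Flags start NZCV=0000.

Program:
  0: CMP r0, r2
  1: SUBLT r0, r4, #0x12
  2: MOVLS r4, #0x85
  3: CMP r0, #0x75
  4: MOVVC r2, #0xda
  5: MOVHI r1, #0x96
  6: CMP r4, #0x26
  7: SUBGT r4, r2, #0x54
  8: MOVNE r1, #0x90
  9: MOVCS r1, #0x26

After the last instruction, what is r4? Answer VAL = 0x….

VAL = 0x85

[0] flags=1001 → (cmp)
[1] flags=1001 LT?F → skip
[2] flags=1001 LS?T → r4=0x85
[3] flags=1000 → (cmp)
[4] flags=1000 VC?T → r2=0xda
[5] flags=1000 HI?F → skip
[6] flags=0011 → (cmp)
[7] flags=0011 GT?F → skip
[8] flags=0011 NE?T → r1=0x90
[9] flags=0011 CS?T → r1=0x26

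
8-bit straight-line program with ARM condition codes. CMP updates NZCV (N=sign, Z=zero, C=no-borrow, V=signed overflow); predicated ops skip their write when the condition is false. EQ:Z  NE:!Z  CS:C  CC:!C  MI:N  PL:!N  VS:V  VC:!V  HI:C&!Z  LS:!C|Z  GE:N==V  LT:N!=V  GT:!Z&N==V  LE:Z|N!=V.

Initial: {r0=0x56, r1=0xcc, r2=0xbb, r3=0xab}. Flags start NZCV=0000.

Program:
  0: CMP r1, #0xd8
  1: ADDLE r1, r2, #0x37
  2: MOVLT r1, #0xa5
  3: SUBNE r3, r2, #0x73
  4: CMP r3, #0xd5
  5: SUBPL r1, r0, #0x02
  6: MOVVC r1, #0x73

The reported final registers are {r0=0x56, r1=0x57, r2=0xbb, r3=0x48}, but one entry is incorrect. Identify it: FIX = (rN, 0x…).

0: ✓ CMP  NZCV=1000
1: ✓ ADDLE  r1←0xf2
2: ✓ MOVLT  r1←0xa5
3: ✓ SUBNE  r3←0x48
4: ✓ CMP  NZCV=0000
5: ✓ SUBPL  r1←0x54
6: ✓ MOVVC  r1←0x73

FIX = (r1, 0x73)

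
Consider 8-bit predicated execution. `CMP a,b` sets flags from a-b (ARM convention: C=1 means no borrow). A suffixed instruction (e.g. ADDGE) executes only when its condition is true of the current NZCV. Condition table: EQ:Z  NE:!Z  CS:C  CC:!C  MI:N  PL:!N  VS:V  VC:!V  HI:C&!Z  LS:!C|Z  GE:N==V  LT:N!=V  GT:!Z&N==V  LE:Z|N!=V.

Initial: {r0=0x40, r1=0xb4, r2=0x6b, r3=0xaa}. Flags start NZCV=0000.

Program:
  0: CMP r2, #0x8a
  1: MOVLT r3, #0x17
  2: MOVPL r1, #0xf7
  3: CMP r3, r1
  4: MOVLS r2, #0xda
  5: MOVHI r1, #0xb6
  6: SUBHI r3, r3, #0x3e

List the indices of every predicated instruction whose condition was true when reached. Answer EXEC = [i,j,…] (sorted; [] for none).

EXEC = [4]

[0] flags=1001 → (cmp)
[1] flags=1001 LT?F → skip
[2] flags=1001 PL?F → skip
[3] flags=1000 → (cmp)
[4] flags=1000 LS?T → r2=0xda
[5] flags=1000 HI?F → skip
[6] flags=1000 HI?F → skip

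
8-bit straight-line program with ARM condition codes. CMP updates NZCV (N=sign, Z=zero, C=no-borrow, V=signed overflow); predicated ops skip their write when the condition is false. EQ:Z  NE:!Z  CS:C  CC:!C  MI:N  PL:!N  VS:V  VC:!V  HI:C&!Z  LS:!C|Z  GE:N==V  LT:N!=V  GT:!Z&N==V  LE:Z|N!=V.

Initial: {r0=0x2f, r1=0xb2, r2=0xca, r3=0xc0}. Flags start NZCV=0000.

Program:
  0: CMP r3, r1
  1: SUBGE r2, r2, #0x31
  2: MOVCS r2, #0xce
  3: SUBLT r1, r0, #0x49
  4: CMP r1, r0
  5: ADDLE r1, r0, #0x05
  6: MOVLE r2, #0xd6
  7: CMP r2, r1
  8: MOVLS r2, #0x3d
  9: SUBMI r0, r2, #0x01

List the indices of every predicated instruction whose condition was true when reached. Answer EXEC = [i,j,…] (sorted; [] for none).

EXEC = [1,2,5,6,9]

0: ✓ CMP  NZCV=0010
1: ✓ SUBGE  r2←0x99
2: ✓ MOVCS  r2←0xce
3: · SUBLT
4: ✓ CMP  NZCV=1010
5: ✓ ADDLE  r1←0x34
6: ✓ MOVLE  r2←0xd6
7: ✓ CMP  NZCV=1010
8: · MOVLS
9: ✓ SUBMI  r0←0xd5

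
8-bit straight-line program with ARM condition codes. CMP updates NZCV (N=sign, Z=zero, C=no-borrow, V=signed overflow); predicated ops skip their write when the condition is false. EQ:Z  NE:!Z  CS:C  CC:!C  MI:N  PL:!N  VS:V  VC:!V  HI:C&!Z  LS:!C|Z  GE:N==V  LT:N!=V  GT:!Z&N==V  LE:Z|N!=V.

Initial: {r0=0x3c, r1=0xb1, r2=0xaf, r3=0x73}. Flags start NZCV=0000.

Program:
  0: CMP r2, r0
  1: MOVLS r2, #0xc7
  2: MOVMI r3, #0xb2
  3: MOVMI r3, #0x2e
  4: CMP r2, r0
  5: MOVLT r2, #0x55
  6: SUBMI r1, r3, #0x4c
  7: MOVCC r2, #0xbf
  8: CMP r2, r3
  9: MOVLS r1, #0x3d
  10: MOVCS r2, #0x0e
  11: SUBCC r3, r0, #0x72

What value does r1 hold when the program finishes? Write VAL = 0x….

0: ✓ CMP  NZCV=0011
1: · MOVLS
2: · MOVMI
3: · MOVMI
4: ✓ CMP  NZCV=0011
5: ✓ MOVLT  r2←0x55
6: · SUBMI
7: · MOVCC
8: ✓ CMP  NZCV=1000
9: ✓ MOVLS  r1←0x3d
10: · MOVCS
11: ✓ SUBCC  r3←0xca

VAL = 0x3d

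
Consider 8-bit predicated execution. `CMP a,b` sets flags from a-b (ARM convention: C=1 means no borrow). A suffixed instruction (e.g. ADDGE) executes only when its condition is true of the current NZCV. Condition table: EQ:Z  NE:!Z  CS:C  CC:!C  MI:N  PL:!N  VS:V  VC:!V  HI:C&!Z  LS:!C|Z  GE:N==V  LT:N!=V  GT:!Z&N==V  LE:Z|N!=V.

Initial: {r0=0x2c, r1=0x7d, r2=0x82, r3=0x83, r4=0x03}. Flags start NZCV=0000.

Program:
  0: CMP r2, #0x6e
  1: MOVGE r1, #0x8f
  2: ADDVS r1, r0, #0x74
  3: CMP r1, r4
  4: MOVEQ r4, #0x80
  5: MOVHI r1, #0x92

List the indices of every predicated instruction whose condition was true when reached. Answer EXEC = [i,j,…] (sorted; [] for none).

[0] flags=0011 → (cmp)
[1] flags=0011 GE?F → skip
[2] flags=0011 VS?T → r1=0xa0
[3] flags=1010 → (cmp)
[4] flags=1010 EQ?F → skip
[5] flags=1010 HI?T → r1=0x92

EXEC = [2,5]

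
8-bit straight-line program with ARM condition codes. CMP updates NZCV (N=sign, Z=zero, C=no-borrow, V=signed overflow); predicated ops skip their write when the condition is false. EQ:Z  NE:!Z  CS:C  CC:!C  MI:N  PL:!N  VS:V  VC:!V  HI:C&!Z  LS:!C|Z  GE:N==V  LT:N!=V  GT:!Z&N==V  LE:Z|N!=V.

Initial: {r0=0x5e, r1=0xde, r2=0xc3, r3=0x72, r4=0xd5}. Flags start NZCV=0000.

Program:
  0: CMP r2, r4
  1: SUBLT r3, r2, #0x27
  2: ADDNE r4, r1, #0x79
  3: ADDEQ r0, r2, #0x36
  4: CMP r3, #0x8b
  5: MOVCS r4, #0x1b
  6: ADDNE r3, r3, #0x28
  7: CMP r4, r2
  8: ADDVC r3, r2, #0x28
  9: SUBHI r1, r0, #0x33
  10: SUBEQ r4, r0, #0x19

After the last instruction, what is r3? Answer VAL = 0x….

0: ✓ CMP  NZCV=1000
1: ✓ SUBLT  r3←0x9c
2: ✓ ADDNE  r4←0x57
3: · ADDEQ
4: ✓ CMP  NZCV=0010
5: ✓ MOVCS  r4←0x1b
6: ✓ ADDNE  r3←0xc4
7: ✓ CMP  NZCV=0000
8: ✓ ADDVC  r3←0xeb
9: · SUBHI
10: · SUBEQ

VAL = 0xeb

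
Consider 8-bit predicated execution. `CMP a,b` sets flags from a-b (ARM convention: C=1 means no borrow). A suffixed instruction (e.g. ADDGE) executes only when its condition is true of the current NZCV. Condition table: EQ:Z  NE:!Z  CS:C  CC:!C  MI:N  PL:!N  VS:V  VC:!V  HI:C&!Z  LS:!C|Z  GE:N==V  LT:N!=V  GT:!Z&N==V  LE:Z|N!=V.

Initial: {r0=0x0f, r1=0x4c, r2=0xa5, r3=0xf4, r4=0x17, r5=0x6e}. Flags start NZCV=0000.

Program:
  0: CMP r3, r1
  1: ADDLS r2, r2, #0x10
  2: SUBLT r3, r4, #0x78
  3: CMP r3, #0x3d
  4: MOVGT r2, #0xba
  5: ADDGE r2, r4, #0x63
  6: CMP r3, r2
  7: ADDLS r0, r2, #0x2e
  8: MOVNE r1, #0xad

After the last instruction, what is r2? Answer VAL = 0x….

VAL = 0xa5

[0] flags=1010 → (cmp)
[1] flags=1010 LS?F → skip
[2] flags=1010 LT?T → r3=0x9f
[3] flags=0011 → (cmp)
[4] flags=0011 GT?F → skip
[5] flags=0011 GE?F → skip
[6] flags=1000 → (cmp)
[7] flags=1000 LS?T → r0=0xd3
[8] flags=1000 NE?T → r1=0xad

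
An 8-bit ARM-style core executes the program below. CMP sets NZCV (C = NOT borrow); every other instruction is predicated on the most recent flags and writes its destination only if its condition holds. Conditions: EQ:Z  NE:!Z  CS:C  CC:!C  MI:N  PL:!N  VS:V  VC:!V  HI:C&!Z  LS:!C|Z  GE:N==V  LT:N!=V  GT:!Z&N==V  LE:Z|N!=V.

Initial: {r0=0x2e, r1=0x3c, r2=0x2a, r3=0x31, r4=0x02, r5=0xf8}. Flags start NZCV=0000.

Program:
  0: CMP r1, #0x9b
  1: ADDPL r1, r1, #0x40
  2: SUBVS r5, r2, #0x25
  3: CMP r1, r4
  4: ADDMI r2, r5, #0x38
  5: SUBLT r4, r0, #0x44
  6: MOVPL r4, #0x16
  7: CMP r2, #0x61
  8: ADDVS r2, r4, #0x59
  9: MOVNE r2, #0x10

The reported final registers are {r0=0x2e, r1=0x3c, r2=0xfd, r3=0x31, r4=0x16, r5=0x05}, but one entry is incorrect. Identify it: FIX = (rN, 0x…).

0: ✓ CMP  NZCV=1001
1: · ADDPL
2: ✓ SUBVS  r5←0x05
3: ✓ CMP  NZCV=0010
4: · ADDMI
5: · SUBLT
6: ✓ MOVPL  r4←0x16
7: ✓ CMP  NZCV=1000
8: · ADDVS
9: ✓ MOVNE  r2←0x10

FIX = (r2, 0x10)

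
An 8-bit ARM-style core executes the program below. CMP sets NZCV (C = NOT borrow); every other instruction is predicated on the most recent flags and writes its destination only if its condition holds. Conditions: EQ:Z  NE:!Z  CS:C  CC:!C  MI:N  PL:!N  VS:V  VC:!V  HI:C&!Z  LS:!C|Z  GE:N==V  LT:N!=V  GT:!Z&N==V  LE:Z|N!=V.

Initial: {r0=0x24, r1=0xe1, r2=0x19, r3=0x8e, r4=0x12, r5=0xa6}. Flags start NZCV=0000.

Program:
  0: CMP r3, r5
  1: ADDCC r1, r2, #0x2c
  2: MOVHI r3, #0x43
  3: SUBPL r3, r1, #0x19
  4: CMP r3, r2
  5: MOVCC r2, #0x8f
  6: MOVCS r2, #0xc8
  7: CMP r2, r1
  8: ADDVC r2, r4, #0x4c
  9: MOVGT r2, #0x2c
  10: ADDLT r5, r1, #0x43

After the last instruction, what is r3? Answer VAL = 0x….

0: ✓ CMP  NZCV=1000
1: ✓ ADDCC  r1←0x45
2: · MOVHI
3: · SUBPL
4: ✓ CMP  NZCV=0011
5: · MOVCC
6: ✓ MOVCS  r2←0xc8
7: ✓ CMP  NZCV=1010
8: ✓ ADDVC  r2←0x5e
9: · MOVGT
10: ✓ ADDLT  r5←0x88

VAL = 0x8e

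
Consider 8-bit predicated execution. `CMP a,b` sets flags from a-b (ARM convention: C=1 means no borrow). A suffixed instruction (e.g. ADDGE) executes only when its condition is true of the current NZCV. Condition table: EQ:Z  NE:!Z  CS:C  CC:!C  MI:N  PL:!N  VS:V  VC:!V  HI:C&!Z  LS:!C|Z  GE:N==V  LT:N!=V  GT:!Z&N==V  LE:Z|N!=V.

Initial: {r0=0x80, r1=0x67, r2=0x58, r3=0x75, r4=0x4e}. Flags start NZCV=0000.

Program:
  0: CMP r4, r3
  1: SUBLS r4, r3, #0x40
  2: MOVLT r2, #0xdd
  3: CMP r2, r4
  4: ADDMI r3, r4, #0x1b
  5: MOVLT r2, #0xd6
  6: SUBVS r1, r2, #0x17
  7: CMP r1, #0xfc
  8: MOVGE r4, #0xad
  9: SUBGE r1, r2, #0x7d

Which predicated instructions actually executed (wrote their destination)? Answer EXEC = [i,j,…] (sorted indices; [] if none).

EXEC = [1,2,4,5,8,9]

[0] flags=1000 → (cmp)
[1] flags=1000 LS?T → r4=0x35
[2] flags=1000 LT?T → r2=0xdd
[3] flags=1010 → (cmp)
[4] flags=1010 MI?T → r3=0x50
[5] flags=1010 LT?T → r2=0xd6
[6] flags=1010 VS?F → skip
[7] flags=0000 → (cmp)
[8] flags=0000 GE?T → r4=0xad
[9] flags=0000 GE?T → r1=0x59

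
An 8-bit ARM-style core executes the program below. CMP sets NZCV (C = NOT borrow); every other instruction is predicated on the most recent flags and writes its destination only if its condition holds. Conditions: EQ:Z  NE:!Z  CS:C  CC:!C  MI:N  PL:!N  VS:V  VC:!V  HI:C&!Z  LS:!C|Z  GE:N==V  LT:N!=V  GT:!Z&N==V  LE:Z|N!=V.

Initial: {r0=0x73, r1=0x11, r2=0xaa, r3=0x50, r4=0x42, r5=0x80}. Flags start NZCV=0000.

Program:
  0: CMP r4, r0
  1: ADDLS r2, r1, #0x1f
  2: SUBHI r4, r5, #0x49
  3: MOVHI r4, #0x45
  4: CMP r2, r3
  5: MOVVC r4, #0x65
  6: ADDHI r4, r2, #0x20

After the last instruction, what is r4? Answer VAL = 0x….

0: ✓ CMP  NZCV=1000
1: ✓ ADDLS  r2←0x30
2: · SUBHI
3: · MOVHI
4: ✓ CMP  NZCV=1000
5: ✓ MOVVC  r4←0x65
6: · ADDHI

VAL = 0x65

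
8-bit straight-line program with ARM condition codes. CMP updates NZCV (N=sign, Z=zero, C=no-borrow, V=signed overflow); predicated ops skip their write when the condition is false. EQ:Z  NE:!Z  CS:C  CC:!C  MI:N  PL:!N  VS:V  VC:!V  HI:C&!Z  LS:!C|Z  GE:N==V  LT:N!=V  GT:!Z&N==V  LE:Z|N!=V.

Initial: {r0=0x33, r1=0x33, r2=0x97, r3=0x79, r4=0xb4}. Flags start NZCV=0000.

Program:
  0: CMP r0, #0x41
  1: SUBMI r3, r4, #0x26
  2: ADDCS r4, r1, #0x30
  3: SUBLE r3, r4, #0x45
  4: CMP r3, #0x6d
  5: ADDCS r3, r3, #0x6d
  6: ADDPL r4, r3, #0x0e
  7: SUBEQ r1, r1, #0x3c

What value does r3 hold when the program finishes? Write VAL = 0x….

0: ✓ CMP  NZCV=1000
1: ✓ SUBMI  r3←0x8e
2: · ADDCS
3: ✓ SUBLE  r3←0x6f
4: ✓ CMP  NZCV=0010
5: ✓ ADDCS  r3←0xdc
6: ✓ ADDPL  r4←0xea
7: · SUBEQ

VAL = 0xdc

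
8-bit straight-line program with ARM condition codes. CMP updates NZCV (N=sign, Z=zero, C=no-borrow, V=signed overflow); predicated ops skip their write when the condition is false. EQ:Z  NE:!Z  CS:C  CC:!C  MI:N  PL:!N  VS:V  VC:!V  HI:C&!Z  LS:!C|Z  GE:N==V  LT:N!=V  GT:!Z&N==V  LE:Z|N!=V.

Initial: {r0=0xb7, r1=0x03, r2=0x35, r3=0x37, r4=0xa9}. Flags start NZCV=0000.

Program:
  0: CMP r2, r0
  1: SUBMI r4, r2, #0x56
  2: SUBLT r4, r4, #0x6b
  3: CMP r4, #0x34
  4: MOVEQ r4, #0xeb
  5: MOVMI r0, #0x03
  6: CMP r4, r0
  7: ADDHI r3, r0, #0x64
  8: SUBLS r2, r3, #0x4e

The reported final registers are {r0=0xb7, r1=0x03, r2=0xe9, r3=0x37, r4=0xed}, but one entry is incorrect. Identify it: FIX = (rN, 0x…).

FIX = (r4, 0xa9)

[0] flags=0000 → (cmp)
[1] flags=0000 MI?F → skip
[2] flags=0000 LT?F → skip
[3] flags=0011 → (cmp)
[4] flags=0011 EQ?F → skip
[5] flags=0011 MI?F → skip
[6] flags=1000 → (cmp)
[7] flags=1000 HI?F → skip
[8] flags=1000 LS?T → r2=0xe9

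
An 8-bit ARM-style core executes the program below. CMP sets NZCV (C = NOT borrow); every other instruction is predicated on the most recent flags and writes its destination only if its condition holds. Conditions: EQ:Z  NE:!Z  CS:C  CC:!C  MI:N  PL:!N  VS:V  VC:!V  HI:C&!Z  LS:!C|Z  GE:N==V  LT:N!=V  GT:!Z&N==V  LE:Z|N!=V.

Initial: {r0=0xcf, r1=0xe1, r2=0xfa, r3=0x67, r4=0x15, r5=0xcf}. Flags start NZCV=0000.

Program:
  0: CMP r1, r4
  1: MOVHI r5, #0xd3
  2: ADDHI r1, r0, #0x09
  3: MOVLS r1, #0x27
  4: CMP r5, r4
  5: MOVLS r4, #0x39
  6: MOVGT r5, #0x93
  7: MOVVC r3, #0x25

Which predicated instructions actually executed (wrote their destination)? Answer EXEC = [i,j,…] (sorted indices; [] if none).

0: ✓ CMP  NZCV=1010
1: ✓ MOVHI  r5←0xd3
2: ✓ ADDHI  r1←0xd8
3: · MOVLS
4: ✓ CMP  NZCV=1010
5: · MOVLS
6: · MOVGT
7: ✓ MOVVC  r3←0x25

EXEC = [1,2,7]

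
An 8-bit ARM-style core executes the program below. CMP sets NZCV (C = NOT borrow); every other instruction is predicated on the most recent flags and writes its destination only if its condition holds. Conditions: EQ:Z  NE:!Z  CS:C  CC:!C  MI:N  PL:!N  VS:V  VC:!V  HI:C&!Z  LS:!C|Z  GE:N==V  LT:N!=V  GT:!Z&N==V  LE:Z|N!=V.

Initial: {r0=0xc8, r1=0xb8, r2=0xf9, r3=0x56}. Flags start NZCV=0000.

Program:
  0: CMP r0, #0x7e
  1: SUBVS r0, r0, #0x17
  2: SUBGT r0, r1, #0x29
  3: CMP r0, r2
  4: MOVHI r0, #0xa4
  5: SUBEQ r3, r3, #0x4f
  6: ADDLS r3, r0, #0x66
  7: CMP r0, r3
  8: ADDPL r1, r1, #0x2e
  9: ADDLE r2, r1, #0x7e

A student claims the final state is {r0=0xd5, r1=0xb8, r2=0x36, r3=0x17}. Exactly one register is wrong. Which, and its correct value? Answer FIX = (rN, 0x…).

[0] flags=0011 → (cmp)
[1] flags=0011 VS?T → r0=0xb1
[2] flags=0011 GT?F → skip
[3] flags=1000 → (cmp)
[4] flags=1000 HI?F → skip
[5] flags=1000 EQ?F → skip
[6] flags=1000 LS?T → r3=0x17
[7] flags=1010 → (cmp)
[8] flags=1010 PL?F → skip
[9] flags=1010 LE?T → r2=0x36

FIX = (r0, 0xb1)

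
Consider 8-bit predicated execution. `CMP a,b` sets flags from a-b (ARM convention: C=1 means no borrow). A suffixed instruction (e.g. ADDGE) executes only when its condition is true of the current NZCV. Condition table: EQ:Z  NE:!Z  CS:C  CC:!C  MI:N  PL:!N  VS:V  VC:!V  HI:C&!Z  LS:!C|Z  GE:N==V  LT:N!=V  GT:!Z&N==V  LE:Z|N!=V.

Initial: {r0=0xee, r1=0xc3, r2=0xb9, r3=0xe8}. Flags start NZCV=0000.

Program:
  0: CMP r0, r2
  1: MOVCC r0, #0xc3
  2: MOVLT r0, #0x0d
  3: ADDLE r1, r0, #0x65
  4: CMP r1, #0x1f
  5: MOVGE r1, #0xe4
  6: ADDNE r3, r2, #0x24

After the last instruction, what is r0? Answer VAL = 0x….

0: ✓ CMP  NZCV=0010
1: · MOVCC
2: · MOVLT
3: · ADDLE
4: ✓ CMP  NZCV=1010
5: · MOVGE
6: ✓ ADDNE  r3←0xdd

VAL = 0xee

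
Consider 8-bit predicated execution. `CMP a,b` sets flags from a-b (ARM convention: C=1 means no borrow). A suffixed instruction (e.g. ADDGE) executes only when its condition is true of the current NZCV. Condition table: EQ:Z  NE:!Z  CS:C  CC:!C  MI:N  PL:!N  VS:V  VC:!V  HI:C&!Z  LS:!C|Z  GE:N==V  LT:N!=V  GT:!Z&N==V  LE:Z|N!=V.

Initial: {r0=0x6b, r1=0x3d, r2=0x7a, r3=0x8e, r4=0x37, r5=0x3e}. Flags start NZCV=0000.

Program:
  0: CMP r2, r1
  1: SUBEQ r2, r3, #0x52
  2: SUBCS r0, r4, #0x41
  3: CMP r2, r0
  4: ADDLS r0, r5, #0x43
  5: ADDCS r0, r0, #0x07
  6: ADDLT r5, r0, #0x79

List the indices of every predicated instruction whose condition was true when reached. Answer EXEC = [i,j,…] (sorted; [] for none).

EXEC = [2,4]

0: ✓ CMP  NZCV=0010
1: · SUBEQ
2: ✓ SUBCS  r0←0xf6
3: ✓ CMP  NZCV=1001
4: ✓ ADDLS  r0←0x81
5: · ADDCS
6: · ADDLT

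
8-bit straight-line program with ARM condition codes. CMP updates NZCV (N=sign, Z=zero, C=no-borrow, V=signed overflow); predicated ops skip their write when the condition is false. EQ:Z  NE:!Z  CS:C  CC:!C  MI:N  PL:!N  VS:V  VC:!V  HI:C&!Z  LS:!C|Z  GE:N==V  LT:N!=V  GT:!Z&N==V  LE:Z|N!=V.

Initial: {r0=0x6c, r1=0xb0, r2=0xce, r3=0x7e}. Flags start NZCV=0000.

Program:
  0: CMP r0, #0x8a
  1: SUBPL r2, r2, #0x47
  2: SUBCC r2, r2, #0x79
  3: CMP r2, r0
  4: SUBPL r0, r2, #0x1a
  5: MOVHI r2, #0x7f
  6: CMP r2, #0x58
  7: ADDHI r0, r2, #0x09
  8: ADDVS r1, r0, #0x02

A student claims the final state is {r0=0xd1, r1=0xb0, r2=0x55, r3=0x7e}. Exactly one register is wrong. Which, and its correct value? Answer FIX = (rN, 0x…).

FIX = (r0, 0x6c)

0: ✓ CMP  NZCV=1001
1: · SUBPL
2: ✓ SUBCC  r2←0x55
3: ✓ CMP  NZCV=1000
4: · SUBPL
5: · MOVHI
6: ✓ CMP  NZCV=1000
7: · ADDHI
8: · ADDVS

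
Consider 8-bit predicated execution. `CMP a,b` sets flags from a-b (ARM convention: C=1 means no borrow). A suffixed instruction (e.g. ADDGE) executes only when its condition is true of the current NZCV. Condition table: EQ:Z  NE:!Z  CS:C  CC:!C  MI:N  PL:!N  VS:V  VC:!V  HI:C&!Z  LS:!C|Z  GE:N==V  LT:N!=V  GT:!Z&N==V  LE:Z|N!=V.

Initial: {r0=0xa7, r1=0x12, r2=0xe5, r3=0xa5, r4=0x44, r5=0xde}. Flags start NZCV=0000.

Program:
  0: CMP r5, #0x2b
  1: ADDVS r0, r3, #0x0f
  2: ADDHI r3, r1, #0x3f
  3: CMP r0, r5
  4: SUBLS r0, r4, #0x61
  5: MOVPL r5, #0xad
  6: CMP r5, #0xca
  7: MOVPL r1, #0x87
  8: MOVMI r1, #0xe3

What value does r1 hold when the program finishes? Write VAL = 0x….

0: ✓ CMP  NZCV=1010
1: · ADDVS
2: ✓ ADDHI  r3←0x51
3: ✓ CMP  NZCV=1000
4: ✓ SUBLS  r0←0xe3
5: · MOVPL
6: ✓ CMP  NZCV=0010
7: ✓ MOVPL  r1←0x87
8: · MOVMI

VAL = 0x87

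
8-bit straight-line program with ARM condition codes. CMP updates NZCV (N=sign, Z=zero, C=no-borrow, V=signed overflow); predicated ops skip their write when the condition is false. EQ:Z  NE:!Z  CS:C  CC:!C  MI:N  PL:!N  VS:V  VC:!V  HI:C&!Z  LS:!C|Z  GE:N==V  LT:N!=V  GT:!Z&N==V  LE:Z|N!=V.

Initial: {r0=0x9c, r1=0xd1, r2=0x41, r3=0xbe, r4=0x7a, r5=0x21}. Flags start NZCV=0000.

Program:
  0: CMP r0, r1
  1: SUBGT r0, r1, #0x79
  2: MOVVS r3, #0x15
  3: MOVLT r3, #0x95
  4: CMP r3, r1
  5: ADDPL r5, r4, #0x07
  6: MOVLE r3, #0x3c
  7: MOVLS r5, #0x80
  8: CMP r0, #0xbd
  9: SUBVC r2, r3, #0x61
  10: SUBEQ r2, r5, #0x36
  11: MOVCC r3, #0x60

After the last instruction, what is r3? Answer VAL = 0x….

VAL = 0x60

0: ✓ CMP  NZCV=1000
1: · SUBGT
2: · MOVVS
3: ✓ MOVLT  r3←0x95
4: ✓ CMP  NZCV=1000
5: · ADDPL
6: ✓ MOVLE  r3←0x3c
7: ✓ MOVLS  r5←0x80
8: ✓ CMP  NZCV=1000
9: ✓ SUBVC  r2←0xdb
10: · SUBEQ
11: ✓ MOVCC  r3←0x60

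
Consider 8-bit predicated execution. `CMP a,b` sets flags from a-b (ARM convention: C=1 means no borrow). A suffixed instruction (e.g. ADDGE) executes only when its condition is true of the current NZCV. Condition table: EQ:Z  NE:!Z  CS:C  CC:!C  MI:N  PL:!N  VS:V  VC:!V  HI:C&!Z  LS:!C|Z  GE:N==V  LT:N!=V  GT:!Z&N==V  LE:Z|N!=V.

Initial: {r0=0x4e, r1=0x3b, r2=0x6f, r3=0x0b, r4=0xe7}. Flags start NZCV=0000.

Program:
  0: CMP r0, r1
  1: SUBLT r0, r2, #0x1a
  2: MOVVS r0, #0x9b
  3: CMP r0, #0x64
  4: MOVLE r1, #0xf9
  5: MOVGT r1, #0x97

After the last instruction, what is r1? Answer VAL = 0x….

VAL = 0xf9

[0] flags=0010 → (cmp)
[1] flags=0010 LT?F → skip
[2] flags=0010 VS?F → skip
[3] flags=1000 → (cmp)
[4] flags=1000 LE?T → r1=0xf9
[5] flags=1000 GT?F → skip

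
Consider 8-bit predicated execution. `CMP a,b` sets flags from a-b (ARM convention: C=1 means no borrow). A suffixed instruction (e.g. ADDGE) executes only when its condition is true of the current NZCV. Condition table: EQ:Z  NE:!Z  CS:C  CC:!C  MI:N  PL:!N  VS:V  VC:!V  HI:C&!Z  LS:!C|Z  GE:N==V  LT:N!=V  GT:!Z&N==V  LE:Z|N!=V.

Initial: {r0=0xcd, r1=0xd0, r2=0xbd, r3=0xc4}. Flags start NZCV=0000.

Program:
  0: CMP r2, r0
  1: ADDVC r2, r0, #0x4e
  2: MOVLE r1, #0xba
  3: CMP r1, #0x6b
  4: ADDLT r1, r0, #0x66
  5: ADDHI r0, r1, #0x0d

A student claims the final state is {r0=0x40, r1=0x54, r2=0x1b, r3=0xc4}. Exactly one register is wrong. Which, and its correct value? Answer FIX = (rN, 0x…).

[0] flags=1000 → (cmp)
[1] flags=1000 VC?T → r2=0x1b
[2] flags=1000 LE?T → r1=0xba
[3] flags=0011 → (cmp)
[4] flags=0011 LT?T → r1=0x33
[5] flags=0011 HI?T → r0=0x40

FIX = (r1, 0x33)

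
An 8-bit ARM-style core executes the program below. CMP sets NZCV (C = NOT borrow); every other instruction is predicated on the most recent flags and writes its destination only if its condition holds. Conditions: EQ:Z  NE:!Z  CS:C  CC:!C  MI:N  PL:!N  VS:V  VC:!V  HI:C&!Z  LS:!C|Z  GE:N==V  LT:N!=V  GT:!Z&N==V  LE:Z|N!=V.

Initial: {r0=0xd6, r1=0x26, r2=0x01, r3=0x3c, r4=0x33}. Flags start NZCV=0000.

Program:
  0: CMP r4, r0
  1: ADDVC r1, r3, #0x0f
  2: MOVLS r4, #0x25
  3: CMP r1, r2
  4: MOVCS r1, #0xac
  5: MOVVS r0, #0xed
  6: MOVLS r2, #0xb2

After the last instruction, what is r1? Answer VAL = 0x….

VAL = 0xac

[0] flags=0000 → (cmp)
[1] flags=0000 VC?T → r1=0x4b
[2] flags=0000 LS?T → r4=0x25
[3] flags=0010 → (cmp)
[4] flags=0010 CS?T → r1=0xac
[5] flags=0010 VS?F → skip
[6] flags=0010 LS?F → skip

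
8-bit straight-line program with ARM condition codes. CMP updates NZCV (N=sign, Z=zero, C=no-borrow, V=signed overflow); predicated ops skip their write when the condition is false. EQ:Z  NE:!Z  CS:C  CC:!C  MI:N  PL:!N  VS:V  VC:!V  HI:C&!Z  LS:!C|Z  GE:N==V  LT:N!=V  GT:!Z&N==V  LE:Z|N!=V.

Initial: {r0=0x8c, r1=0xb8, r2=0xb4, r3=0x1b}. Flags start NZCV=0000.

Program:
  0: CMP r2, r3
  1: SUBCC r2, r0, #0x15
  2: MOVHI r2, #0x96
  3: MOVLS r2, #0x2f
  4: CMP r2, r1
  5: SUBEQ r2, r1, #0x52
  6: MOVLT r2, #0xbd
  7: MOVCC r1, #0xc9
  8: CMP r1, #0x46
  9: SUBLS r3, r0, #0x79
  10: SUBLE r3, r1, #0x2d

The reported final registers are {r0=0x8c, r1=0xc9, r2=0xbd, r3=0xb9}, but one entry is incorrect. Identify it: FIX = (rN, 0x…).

FIX = (r3, 0x9c)

[0] flags=1010 → (cmp)
[1] flags=1010 CC?F → skip
[2] flags=1010 HI?T → r2=0x96
[3] flags=1010 LS?F → skip
[4] flags=1000 → (cmp)
[5] flags=1000 EQ?F → skip
[6] flags=1000 LT?T → r2=0xbd
[7] flags=1000 CC?T → r1=0xc9
[8] flags=1010 → (cmp)
[9] flags=1010 LS?F → skip
[10] flags=1010 LE?T → r3=0x9c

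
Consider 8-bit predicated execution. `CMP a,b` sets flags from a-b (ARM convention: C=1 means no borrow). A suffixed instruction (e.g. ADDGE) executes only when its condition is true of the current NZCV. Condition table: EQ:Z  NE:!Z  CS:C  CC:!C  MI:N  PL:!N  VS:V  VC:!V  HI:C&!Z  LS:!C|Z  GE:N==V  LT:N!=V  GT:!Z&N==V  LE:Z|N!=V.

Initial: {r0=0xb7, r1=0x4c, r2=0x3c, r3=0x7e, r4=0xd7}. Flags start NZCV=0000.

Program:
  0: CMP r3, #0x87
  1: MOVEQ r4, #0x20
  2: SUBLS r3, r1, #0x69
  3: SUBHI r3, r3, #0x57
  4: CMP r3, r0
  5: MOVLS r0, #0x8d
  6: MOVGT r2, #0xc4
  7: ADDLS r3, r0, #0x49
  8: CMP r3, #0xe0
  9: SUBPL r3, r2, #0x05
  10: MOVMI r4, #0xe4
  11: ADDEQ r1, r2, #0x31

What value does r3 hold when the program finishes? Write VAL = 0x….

0: ✓ CMP  NZCV=1001
1: · MOVEQ
2: ✓ SUBLS  r3←0xe3
3: · SUBHI
4: ✓ CMP  NZCV=0010
5: · MOVLS
6: ✓ MOVGT  r2←0xc4
7: · ADDLS
8: ✓ CMP  NZCV=0010
9: ✓ SUBPL  r3←0xbf
10: · MOVMI
11: · ADDEQ

VAL = 0xbf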